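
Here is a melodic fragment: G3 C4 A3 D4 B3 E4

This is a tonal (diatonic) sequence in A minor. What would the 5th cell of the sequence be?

The 2-note cells begin on G3, A3, B3 — each up a 2nd from the last.
Carrying on: C4 → D4.
Statement 5 starts on D4 and keeps the same diatonic contour: D4 G4.

D4 G4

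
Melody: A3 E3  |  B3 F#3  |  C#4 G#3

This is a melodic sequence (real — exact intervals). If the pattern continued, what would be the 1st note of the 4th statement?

The unit is 2 notes. Position-1 pitches of the 3 shown cells: A3, B3, C#4.
Each moves up a 2nd; the next is D#4.

D#4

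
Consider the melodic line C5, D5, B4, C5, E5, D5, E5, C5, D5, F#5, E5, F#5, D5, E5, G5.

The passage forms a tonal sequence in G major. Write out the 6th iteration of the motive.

A5 B5 G5 A5 C6

Taking 5-note groups, the heads are C5, D5, E5: the pattern moves up a 2nd.
Carrying on: F#5 → G5 → A5.
Statement 6 starts on A5 and keeps the same diatonic contour: A5 B5 G5 A5 C6.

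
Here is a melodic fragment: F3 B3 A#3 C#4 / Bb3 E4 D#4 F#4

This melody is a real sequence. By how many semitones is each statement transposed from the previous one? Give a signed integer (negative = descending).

Unit = 4 notes; the statements start on F3, Bb3, moving up a 4th each time.
Counting half-steps from F3 to Bb3: 5.

5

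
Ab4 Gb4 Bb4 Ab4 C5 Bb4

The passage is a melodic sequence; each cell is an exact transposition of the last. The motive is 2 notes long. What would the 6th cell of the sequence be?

Unit = 2 notes; the statements start on Ab4, Bb4, C5, moving up a 2nd each time.
Extending up a 2nd: D5 → E5 → F#5.
Statement 6 starts on F#5 and keeps the same exact contour: F#5 E5.

F#5 E5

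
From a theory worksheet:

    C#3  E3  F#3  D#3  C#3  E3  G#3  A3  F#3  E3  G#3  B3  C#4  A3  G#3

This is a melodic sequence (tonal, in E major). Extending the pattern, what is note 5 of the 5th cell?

D#4

The unit is 5 notes. Position-5 pitches of the 3 shown cells: C#3, E3, G#3.
Each moves up a 3rd. Continuing: B3 → D#4.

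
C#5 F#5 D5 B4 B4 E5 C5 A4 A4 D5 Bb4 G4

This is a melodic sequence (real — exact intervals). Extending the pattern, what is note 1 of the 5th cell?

With 4-note cells, note 1 of each statement runs C#5, B4, A4.
Carrying that down a 2nd forward: G4 → F4.

F4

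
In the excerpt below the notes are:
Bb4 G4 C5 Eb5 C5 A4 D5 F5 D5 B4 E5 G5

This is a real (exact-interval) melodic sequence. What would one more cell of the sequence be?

Taking 4-note groups, the heads are Bb4, C5, D5: the pattern moves up a 2nd.
So cell 4 is E5 C#5 F#5 A5.

E5 C#5 F#5 A5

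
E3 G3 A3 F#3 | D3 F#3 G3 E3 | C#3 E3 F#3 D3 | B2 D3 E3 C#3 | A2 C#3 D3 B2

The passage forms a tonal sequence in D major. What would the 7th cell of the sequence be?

F#2 A2 B2 G2

The 4-note cells begin on E3, D3, C#3, B2, A2 — each down a 2nd from the last.
Extending down a 2nd: G2 → F#2.
So cell 7 is F#2 A2 B2 G2.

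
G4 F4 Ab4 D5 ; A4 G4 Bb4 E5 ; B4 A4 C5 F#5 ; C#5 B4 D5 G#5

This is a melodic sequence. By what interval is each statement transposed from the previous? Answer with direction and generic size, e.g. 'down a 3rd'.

The 4-note cells begin on G4, A4, B4, C#5 — each up a 2nd from the last.
G4 to A4 is up a 2nd.

up a 2nd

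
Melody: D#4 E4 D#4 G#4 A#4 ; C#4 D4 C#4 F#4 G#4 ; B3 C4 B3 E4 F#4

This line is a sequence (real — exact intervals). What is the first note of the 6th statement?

Taking 5-note groups, the heads are D#4, C#4, B3: the pattern moves down a 2nd.
Continuing: A3 → G3 → F3. Statement 6 starts on F3.

F3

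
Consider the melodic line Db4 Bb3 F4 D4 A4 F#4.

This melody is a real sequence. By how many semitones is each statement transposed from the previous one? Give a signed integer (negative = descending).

Taking 2-note groups, the heads are Db4, F4, A4: the pattern moves up a 3rd.
Db4 to F4 spans +4 semitones.

4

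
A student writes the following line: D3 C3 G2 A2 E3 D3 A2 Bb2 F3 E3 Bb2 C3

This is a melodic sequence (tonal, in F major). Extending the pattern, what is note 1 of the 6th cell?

Bb3

With 4-note cells, note 1 of each statement runs D3, E3, F3.
Carrying that up a 2nd forward: G3 → A3 → Bb3.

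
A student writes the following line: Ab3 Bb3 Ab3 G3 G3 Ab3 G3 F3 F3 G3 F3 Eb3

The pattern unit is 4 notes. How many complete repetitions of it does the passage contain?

12 notes in groups of 4 gives 12/4 = 3 statements.
Starts: Ab3, G3, F3 — each down a 2nd.

3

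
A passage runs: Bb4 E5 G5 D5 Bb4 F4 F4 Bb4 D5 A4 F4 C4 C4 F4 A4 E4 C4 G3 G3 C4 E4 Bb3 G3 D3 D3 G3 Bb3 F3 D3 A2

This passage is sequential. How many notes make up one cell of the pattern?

Try groups of 6 (5 cells in 30 notes):
Bb4 E5 G5 D5 Bb4 F4 | F4 Bb4 D5 A4 F4 C4 | C4 F4 A4 E4 C4 G3 | G3 C4 E4 Bb3 G3 D3 | D3 G3 Bb3 F3 D3 A2
That's a consistent down a 4th shift per cell, and no other grouping gives one.

6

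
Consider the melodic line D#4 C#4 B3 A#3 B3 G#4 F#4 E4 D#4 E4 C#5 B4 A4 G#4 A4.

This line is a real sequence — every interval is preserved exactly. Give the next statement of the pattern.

F#5 E5 D5 C#5 D5

Taking 5-note groups, the heads are D#4, G#4, C#5: the pattern moves up a 4th.
Statement 4 starts on F#5 and keeps the same exact contour: F#5 E5 D5 C#5 D5.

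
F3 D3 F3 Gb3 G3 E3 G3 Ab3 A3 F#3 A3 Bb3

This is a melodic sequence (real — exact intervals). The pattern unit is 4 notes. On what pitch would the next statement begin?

B3

Unit = 4 notes; the statements start on F3, G3, A3, moving up a 2nd each time.
One more step up a 2nd gives B3.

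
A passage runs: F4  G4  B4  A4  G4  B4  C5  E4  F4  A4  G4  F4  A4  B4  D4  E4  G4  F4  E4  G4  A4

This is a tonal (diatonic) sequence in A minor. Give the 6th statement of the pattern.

A3 B3 D4 C4 B3 D4 E4

Unit = 7 notes; the statements start on F4, E4, D4, moving down a 2nd each time.
Extending down a 2nd: C4 → B3 → A3.
Statement 6 starts on A3 and keeps the same diatonic contour: A3 B3 D4 C4 B3 D4 E4.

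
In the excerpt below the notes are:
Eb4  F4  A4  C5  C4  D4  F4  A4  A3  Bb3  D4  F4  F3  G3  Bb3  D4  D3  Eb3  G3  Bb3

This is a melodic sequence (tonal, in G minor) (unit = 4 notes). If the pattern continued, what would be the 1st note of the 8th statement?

With 4-note cells, note 1 of each statement runs Eb4, C4, A3, F3, D3.
Each moves down a 3rd. Continuing: Bb2 → G2 → Eb2.

Eb2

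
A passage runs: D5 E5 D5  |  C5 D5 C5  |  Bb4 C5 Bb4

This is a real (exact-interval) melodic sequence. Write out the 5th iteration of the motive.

Unit = 3 notes; the statements start on D5, C5, Bb4, moving down a 2nd each time.
Carrying on: Ab4 → Gb4.
Statement 5 starts on Gb4 and keeps the same exact contour: Gb4 Ab4 Gb4.

Gb4 Ab4 Gb4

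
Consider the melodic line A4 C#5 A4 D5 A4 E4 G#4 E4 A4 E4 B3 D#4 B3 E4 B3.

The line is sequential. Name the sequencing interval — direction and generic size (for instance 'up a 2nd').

With a 5-note motive the entries are A4, E4, B3, each down a 4th from the previous.
A4 to E4 is down a 4th.

down a 4th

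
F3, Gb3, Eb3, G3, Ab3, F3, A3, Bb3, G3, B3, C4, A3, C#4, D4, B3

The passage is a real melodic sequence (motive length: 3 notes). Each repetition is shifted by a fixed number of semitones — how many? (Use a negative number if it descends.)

2

The 3-note cells begin on F3, G3, A3, B3, C#4 — each up a 2nd from the last.
F3→G3 is 55 − 53 = 2 semitones.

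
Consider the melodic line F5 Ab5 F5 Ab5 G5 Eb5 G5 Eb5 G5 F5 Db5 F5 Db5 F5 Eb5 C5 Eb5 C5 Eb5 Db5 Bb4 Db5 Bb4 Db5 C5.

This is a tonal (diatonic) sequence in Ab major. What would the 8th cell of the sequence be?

The 5-note cells begin on F5, Eb5, Db5, C5, Bb4 — each down a 2nd from the last.
Continuing the starts: Ab4 → G4 → F4.
Statement 8 starts on F4 and keeps the same diatonic contour: F4 Ab4 F4 Ab4 G4.

F4 Ab4 F4 Ab4 G4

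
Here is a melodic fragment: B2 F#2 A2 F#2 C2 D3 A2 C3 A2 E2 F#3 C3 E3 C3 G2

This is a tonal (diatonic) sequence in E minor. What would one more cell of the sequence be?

A3 E3 G3 E3 B2

Unit = 5 notes; the statements start on B2, D3, F#3, moving up a 3rd each time.
Statement 4 starts on A3 and keeps the same diatonic contour: A3 E3 G3 E3 B2.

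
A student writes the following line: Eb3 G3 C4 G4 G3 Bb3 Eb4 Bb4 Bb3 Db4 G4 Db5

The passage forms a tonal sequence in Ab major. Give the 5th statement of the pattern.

With a 4-note motive the entries are Eb3, G3, Bb3, each up a 3rd from the previous.
Carrying on: Db4 → F4.
Statement 5 starts on F4 and keeps the same diatonic contour: F4 Ab4 Db5 Ab5.

F4 Ab4 Db5 Ab5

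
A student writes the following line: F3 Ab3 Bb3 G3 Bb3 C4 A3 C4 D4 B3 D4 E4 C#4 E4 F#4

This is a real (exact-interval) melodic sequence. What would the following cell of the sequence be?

Taking 3-note groups, the heads are F3, G3, A3, B3, C#4: the pattern moves up a 2nd.
From D#4 the exact shape gives D#4 F#4 G#4.

D#4 F#4 G#4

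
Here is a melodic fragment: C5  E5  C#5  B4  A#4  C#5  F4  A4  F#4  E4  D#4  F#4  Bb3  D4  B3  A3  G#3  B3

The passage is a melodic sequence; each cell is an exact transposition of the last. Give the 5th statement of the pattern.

Ab2 C3 A2 G2 F#2 A2

Unit = 6 notes; the statements start on C5, F4, Bb3, moving down a 5th each time.
Carrying on: Eb3 → Ab2.
From Ab2 the exact shape gives Ab2 C3 A2 G2 F#2 A2.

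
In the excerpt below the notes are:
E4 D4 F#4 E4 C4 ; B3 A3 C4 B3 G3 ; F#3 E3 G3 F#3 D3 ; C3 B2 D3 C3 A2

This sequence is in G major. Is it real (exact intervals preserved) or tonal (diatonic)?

tonal

Every note is diatonic to G major.
Cell 1 has +4 semitones from note 2 to 3, but cell 2 has +3 — the interval quality changes while the contour stays the same, which is the hallmark of a tonal sequence.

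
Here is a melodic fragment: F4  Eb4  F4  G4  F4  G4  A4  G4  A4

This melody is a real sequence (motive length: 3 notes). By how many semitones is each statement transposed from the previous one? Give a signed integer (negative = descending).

2

With a 3-note motive the entries are F4, G4, A4, each up a 2nd from the previous.
F4 to G4 spans +2 semitones.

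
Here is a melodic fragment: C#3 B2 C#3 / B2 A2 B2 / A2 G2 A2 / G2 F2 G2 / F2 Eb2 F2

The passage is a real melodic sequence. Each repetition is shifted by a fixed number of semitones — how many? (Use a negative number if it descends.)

-2

Unit = 3 notes; the statements start on C#3, B2, A2, G2, F2, moving down a 2nd each time.
C#3→B2 is 47 − 49 = -2 semitones.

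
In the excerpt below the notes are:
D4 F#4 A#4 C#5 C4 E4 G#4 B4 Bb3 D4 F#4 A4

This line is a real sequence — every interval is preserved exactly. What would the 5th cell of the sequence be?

Gb3 Bb3 D4 F4

Unit = 4 notes; the statements start on D4, C4, Bb3, moving down a 2nd each time.
Carrying on: Ab3 → Gb3.
Statement 5 starts on Gb3 and keeps the same exact contour: Gb3 Bb3 D4 F4.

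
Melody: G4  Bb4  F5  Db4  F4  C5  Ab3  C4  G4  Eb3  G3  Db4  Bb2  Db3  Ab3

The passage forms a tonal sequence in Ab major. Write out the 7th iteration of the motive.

C2 Eb2 Bb2

With a 3-note motive the entries are G4, Db4, Ab3, Eb3, Bb2, each down a 4th from the previous.
Continuing the starts: F2 → C2.
From C2 the diatonic shape gives C2 Eb2 Bb2.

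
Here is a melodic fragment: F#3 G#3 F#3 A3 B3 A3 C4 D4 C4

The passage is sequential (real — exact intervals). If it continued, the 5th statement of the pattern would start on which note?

Gb4

The 3-note cells begin on F#3, A3, C4 — each up a 3rd from the last.
Continuing: Eb4 → Gb4. Statement 5 starts on Gb4.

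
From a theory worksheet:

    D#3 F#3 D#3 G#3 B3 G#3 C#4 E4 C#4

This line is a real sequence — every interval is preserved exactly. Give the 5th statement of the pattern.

B4 D5 B4

The 3-note cells begin on D#3, G#3, C#4 — each up a 4th from the last.
Continuing the starts: F#4 → B4.
From B4 the exact shape gives B4 D5 B4.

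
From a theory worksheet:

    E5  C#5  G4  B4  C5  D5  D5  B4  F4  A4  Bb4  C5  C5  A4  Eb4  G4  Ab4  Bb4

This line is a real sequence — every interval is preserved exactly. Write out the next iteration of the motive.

Taking 6-note groups, the heads are E5, D5, C5: the pattern moves down a 2nd.
From Bb4 the exact shape gives Bb4 G4 Db4 F4 Gb4 Ab4.

Bb4 G4 Db4 F4 Gb4 Ab4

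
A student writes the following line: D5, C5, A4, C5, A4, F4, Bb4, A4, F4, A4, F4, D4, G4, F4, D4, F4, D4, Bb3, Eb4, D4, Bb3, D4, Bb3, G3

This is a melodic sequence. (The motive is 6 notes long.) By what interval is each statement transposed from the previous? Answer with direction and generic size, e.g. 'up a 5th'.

down a 3rd

With a 6-note motive the entries are D5, Bb4, G4, Eb4, each down a 3rd from the previous.
D5 to Bb4 is down a 3rd.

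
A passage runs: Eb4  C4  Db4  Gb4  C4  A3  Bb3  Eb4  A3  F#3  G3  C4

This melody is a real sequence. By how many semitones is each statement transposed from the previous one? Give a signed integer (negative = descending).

The 4-note cells begin on Eb4, C4, A3 — each down a 3rd from the last.
Eb4 to C4 spans -3 semitones.

-3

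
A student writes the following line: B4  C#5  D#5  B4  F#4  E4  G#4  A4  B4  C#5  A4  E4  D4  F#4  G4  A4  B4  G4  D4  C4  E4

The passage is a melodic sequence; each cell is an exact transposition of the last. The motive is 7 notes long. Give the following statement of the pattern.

F4 G4 A4 F4 C4 Bb3 D4

Unit = 7 notes; the statements start on B4, A4, G4, moving down a 2nd each time.
Statement 4 starts on F4 and keeps the same exact contour: F4 G4 A4 F4 C4 Bb3 D4.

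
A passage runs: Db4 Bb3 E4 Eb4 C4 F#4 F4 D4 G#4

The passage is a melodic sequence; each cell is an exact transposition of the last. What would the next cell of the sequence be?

G4 E4 A#4

Unit = 3 notes; the statements start on Db4, Eb4, F4, moving up a 2nd each time.
So cell 4 is G4 E4 A#4.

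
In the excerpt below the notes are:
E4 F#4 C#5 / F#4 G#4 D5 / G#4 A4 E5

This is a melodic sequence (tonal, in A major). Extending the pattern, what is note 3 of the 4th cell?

The unit is 3 notes. Position-3 pitches of the 3 shown cells: C#5, D5, E5.
From E5, up a 2nd gives F#5.

F#5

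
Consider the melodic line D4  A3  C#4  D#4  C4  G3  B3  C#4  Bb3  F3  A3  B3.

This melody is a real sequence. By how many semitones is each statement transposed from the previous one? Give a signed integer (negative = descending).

-2

The 4-note cells begin on D4, C4, Bb3 — each down a 2nd from the last.
D4 to C4 spans -2 semitones.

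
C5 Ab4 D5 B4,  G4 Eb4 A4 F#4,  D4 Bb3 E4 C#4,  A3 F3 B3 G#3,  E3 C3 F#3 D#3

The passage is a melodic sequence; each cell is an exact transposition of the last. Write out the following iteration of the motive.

Taking 4-note groups, the heads are C5, G4, D4, A3, E3: the pattern moves down a 4th.
Statement 6 starts on B2 and keeps the same exact contour: B2 G2 C#3 A#2.

B2 G2 C#3 A#2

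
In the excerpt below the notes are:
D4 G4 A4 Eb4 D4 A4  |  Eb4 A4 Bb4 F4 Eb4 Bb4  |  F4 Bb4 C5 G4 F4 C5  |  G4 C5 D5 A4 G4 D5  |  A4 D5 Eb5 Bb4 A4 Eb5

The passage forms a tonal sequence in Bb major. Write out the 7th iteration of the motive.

The 6-note cells begin on D4, Eb4, F4, G4, A4 — each up a 2nd from the last.
Continuing the starts: Bb4 → C5.
So cell 7 is C5 F5 G5 D5 C5 G5.

C5 F5 G5 D5 C5 G5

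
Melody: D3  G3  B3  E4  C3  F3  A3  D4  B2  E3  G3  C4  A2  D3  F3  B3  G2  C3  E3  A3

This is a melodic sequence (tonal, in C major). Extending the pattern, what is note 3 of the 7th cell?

The unit is 4 notes. Position-3 pitches of the 5 shown cells: B3, A3, G3, F3, E3.
Each moves down a 2nd. Continuing: D3 → C3.

C3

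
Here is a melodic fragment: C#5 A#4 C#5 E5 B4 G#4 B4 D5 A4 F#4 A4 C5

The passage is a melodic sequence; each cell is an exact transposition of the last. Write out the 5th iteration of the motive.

Unit = 4 notes; the statements start on C#5, B4, A4, moving down a 2nd each time.
Continuing the starts: G4 → F4.
From F4 the exact shape gives F4 D4 F4 Ab4.

F4 D4 F4 Ab4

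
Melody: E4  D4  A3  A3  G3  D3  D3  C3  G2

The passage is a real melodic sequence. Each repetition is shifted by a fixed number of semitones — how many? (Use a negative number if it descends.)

Taking 3-note groups, the heads are E4, A3, D3: the pattern moves down a 5th.
Counting half-steps from E4 to A3: -7.

-7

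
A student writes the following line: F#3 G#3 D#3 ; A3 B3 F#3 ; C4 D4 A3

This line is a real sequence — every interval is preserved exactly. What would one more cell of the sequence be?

Eb4 F4 C4

Taking 3-note groups, the heads are F#3, A3, C4: the pattern moves up a 3rd.
From Eb4 the exact shape gives Eb4 F4 C4.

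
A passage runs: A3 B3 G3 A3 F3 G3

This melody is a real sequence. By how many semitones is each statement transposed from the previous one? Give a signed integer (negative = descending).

The 2-note cells begin on A3, G3, F3 — each down a 2nd from the last.
Counting half-steps from A3 to G3: -2.

-2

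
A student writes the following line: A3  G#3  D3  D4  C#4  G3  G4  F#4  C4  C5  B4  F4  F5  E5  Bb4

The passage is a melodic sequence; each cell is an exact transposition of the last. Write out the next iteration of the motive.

Bb5 A5 Eb5

With a 3-note motive the entries are A3, D4, G4, C5, F5, each up a 4th from the previous.
Statement 6 starts on Bb5 and keeps the same exact contour: Bb5 A5 Eb5.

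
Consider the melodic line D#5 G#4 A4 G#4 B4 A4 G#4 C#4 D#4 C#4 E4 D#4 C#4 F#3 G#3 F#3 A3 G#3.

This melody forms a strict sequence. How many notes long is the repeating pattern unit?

18 notes total. Splitting into 3 groups of 6:
D#5 G#4 A4 G#4 B4 A4 | G#4 C#4 D#4 C#4 E4 D#4 | C#4 F#3 G#3 F#3 A3 G#3
Every group is a transposition down a 5th of the one before; no shorter unit works.

6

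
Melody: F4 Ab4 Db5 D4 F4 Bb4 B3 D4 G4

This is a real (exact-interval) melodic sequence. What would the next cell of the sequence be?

G#3 B3 E4

The 3-note cells begin on F4, D4, B3 — each down a 3rd from the last.
So cell 4 is G#3 B3 E4.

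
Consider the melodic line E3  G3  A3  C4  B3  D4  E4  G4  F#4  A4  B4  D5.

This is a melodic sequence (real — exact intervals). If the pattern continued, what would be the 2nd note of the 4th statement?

The unit is 4 notes. Position-2 pitches of the 3 shown cells: G3, D4, A4.
Each moves up a 5th; the next is E5.

E5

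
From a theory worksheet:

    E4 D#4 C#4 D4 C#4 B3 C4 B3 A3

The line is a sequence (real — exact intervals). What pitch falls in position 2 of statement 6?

The unit is 3 notes. Position-2 pitches of the 3 shown cells: D#4, C#4, B3.
Extending down a 2nd: A3 → G3 → F3.

F3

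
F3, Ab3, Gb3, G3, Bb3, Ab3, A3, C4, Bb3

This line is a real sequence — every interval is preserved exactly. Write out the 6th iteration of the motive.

D#4 F#4 E4

Taking 3-note groups, the heads are F3, G3, A3: the pattern moves up a 2nd.
Extending up a 2nd: B3 → C#4 → D#4.
Statement 6 starts on D#4 and keeps the same exact contour: D#4 F#4 E4.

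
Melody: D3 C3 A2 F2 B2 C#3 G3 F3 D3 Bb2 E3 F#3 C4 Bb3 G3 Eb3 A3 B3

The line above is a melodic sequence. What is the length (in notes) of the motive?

18 notes total. Splitting into 3 groups of 6:
D3 C3 A2 F2 B2 C#3 | G3 F3 D3 Bb2 E3 F#3 | C4 Bb3 G3 Eb3 A3 B3
That's a consistent up a 4th shift per cell, and no other grouping gives one.

6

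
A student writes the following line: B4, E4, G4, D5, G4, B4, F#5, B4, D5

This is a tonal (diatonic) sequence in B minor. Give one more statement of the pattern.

Unit = 3 notes; the statements start on B4, D5, F#5, moving up a 3rd each time.
From A5 the diatonic shape gives A5 D5 F#5.

A5 D5 F#5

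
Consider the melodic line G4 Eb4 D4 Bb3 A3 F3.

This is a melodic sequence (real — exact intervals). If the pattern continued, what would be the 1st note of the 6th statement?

Grouping in 2s, the 1st note of each cell is G4, D4, A3.
Extending down a 4th: E3 → B2 → F#2.

F#2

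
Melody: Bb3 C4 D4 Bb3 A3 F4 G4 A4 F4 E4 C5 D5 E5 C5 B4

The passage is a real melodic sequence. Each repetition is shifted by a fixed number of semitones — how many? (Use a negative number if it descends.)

The 5-note cells begin on Bb3, F4, C5 — each up a 5th from the last.
Bb3→F4 is 65 − 58 = 7 semitones.

7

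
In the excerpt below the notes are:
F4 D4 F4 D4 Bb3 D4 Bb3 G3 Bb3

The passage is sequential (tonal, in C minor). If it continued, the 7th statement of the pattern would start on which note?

Ab2

Taking 3-note groups, the heads are F4, D4, Bb3: the pattern moves down a 3rd.
Extending the heads down a 3rd: G3 → Eb3 → C3 → Ab2.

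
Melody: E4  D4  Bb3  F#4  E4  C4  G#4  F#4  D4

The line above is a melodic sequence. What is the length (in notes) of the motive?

3

Try groups of 3 (3 cells in 9 notes):
E4 D4 Bb3 | F#4 E4 C4 | G#4 F#4 D4
Each cell is the previous one up a 2nd — so the unit is 3 notes.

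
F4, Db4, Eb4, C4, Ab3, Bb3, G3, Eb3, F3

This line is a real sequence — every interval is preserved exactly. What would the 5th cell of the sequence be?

With a 3-note motive the entries are F4, C4, G3, each down a 4th from the previous.
Carrying on: D3 → A2.
Statement 5 starts on A2 and keeps the same exact contour: A2 F2 G2.

A2 F2 G2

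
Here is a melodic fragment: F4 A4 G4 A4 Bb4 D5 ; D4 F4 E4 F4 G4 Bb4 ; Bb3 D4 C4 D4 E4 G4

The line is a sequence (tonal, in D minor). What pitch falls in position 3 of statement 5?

Grouping in 6s, the 3rd note of each cell is G4, E4, C4.
Carrying that down a 3rd forward: A3 → F3.

F3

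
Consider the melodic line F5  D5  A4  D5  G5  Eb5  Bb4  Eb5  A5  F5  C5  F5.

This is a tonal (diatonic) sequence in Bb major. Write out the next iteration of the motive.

The 4-note cells begin on F5, G5, A5 — each up a 2nd from the last.
Statement 4 starts on Bb5 and keeps the same diatonic contour: Bb5 G5 D5 G5.

Bb5 G5 D5 G5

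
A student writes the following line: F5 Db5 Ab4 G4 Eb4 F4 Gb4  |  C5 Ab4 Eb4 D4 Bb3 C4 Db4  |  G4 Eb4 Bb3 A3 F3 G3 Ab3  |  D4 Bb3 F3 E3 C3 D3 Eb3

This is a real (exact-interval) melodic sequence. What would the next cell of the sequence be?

Taking 7-note groups, the heads are F5, C5, G4, D4: the pattern moves down a 4th.
Statement 5 starts on A3 and keeps the same exact contour: A3 F3 C3 B2 G2 A2 Bb2.

A3 F3 C3 B2 G2 A2 Bb2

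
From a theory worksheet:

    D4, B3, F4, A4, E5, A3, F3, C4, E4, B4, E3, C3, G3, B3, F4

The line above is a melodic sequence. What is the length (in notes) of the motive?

Try groups of 5 (3 cells in 15 notes):
D4 B3 F4 A4 E5 | A3 F3 C4 E4 B4 | E3 C3 G3 B3 F4
That's a consistent down a 4th shift per cell, and no other grouping gives one.

5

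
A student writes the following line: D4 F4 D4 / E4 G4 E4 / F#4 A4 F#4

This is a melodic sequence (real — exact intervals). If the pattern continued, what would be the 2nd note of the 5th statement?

C#5

The unit is 3 notes. Position-2 pitches of the 3 shown cells: F4, G4, A4.
Carrying that up a 2nd forward: B4 → C#5.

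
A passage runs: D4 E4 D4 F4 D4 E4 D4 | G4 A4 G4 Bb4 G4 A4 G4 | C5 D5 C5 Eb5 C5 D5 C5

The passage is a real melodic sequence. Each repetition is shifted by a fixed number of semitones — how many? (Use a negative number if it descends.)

Taking 7-note groups, the heads are D4, G4, C5: the pattern moves up a 4th.
D4→G4 is 67 − 62 = 5 semitones.

5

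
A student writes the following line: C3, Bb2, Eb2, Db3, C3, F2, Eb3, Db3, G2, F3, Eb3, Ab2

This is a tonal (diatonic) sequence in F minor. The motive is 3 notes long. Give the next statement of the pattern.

G3 F3 Bb2

Unit = 3 notes; the statements start on C3, Db3, Eb3, F3, moving up a 2nd each time.
From G3 the diatonic shape gives G3 F3 Bb2.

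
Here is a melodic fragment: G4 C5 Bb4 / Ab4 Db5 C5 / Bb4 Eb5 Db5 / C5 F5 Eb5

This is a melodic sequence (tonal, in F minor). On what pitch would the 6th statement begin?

Eb5

With a 3-note motive the entries are G4, Ab4, Bb4, C5, each up a 2nd from the previous.
Continuing: Db5 → Eb5. Statement 6 starts on Eb5.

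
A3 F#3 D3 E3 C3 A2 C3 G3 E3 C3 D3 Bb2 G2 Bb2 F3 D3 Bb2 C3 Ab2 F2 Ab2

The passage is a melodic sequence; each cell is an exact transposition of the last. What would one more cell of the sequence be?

Taking 7-note groups, the heads are A3, G3, F3: the pattern moves down a 2nd.
So cell 4 is Eb3 C3 Ab2 Bb2 Gb2 Eb2 Gb2.

Eb3 C3 Ab2 Bb2 Gb2 Eb2 Gb2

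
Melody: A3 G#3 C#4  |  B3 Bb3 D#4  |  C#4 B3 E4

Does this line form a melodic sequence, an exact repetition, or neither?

Note 2 of cell 2 is Bb3; if this were a sequence it would be A3. No unit length gives a consistent transposition pattern.

neither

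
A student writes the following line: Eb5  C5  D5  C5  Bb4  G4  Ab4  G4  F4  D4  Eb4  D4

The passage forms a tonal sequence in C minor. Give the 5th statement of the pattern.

G3 Eb3 F3 Eb3

Taking 4-note groups, the heads are Eb5, Bb4, F4: the pattern moves down a 4th.
Continuing the starts: C4 → G3.
Statement 5 starts on G3 and keeps the same diatonic contour: G3 Eb3 F3 Eb3.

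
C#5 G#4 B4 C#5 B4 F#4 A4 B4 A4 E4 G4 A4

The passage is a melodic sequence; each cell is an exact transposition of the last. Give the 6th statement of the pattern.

Taking 4-note groups, the heads are C#5, B4, A4: the pattern moves down a 2nd.
Carrying on: G4 → F4 → Eb4.
Statement 6 starts on Eb4 and keeps the same exact contour: Eb4 Bb3 Db4 Eb4.

Eb4 Bb3 Db4 Eb4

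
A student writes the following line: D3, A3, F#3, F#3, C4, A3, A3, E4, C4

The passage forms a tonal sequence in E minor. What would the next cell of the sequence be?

The 3-note cells begin on D3, F#3, A3 — each up a 3rd from the last.
Statement 4 starts on C4 and keeps the same diatonic contour: C4 G4 E4.

C4 G4 E4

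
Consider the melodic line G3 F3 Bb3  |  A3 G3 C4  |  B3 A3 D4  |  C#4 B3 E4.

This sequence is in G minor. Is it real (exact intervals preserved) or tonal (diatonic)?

Each cell has the same semitone pattern (-2, 5) — intervals are preserved exactly.
And B3 lies outside G minor, so the sequence is real rather than tonal.

real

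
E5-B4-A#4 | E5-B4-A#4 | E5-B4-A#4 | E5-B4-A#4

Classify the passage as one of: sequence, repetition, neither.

Each 3-note cell is identical (E5 B4 A#4), restated at the same pitch.

repetition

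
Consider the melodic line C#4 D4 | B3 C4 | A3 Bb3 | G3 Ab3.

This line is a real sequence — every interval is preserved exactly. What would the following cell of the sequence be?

F3 Gb3

Unit = 2 notes; the statements start on C#4, B3, A3, G3, moving down a 2nd each time.
Statement 5 starts on F3 and keeps the same exact contour: F3 Gb3.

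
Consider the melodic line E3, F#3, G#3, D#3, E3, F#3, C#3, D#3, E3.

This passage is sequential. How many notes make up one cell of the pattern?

9 notes total. Splitting into 3 groups of 3:
E3 F#3 G#3 | D#3 E3 F#3 | C#3 D#3 E3
Every group is a transposition down a 2nd of the one before; no shorter unit works.

3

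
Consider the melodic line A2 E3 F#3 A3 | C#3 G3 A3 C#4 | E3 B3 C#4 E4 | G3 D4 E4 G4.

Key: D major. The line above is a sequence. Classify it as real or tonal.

Every note is diatonic to D major.
Cell 1 has +7 semitones from note 1 to 2, but cell 2 has +6 — the interval quality changes while the contour stays the same, which is the hallmark of a tonal sequence.

tonal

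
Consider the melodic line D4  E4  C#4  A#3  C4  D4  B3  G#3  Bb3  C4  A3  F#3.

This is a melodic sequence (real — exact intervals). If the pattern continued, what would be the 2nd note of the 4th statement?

With 4-note cells, note 2 of each statement runs E4, D4, C4.
From C4, down a 2nd gives Bb3.

Bb3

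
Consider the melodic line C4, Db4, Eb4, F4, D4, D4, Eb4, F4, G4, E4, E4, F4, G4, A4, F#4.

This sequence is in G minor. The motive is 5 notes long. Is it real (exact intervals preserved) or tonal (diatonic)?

real

Each cell has the same semitone pattern (1, 2, 2, -3) — intervals are preserved exactly.
And Db4 lies outside G minor, so the sequence is real rather than tonal.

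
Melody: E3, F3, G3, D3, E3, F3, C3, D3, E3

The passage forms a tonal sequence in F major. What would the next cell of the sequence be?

The 3-note cells begin on E3, D3, C3 — each down a 2nd from the last.
From Bb2 the diatonic shape gives Bb2 C3 D3.

Bb2 C3 D3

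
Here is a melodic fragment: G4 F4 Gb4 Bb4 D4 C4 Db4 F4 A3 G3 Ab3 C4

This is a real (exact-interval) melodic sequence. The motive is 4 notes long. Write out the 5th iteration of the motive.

Taking 4-note groups, the heads are G4, D4, A3: the pattern moves down a 4th.
Continuing the starts: E3 → B2.
From B2 the exact shape gives B2 A2 Bb2 D3.

B2 A2 Bb2 D3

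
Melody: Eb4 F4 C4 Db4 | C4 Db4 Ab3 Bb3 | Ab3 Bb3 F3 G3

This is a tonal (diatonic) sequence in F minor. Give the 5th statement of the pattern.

Db3 Eb3 Bb2 C3

Unit = 4 notes; the statements start on Eb4, C4, Ab3, moving down a 3rd each time.
Continuing the starts: F3 → Db3.
So cell 5 is Db3 Eb3 Bb2 C3.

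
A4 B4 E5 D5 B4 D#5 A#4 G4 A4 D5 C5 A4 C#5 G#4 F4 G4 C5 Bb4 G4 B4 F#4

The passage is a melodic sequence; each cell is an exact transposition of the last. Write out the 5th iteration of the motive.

Db4 Eb4 Ab4 Gb4 Eb4 G4 D4

The 7-note cells begin on A4, G4, F4 — each down a 2nd from the last.
Carrying on: Eb4 → Db4.
From Db4 the exact shape gives Db4 Eb4 Ab4 Gb4 Eb4 G4 D4.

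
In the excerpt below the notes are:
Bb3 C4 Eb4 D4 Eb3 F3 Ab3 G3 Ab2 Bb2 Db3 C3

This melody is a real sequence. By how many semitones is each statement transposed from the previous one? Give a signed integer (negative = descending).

-7

Taking 4-note groups, the heads are Bb3, Eb3, Ab2: the pattern moves down a 5th.
Counting half-steps from Bb3 to Eb3: -7.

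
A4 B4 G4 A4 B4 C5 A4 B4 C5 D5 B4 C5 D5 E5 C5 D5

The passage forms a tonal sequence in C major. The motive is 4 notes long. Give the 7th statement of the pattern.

G5 A5 F5 G5

With a 4-note motive the entries are A4, B4, C5, D5, each up a 2nd from the previous.
Extending up a 2nd: E5 → F5 → G5.
From G5 the diatonic shape gives G5 A5 F5 G5.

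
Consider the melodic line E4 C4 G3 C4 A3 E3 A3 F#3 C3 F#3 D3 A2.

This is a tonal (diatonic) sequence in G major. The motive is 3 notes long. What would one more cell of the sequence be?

Taking 3-note groups, the heads are E4, C4, A3, F#3: the pattern moves down a 3rd.
From D3 the diatonic shape gives D3 B2 F#2.

D3 B2 F#2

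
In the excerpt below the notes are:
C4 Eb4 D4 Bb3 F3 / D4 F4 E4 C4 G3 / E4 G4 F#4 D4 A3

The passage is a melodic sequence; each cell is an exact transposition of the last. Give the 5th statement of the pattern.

G#4 B4 A#4 F#4 C#4

The 5-note cells begin on C4, D4, E4 — each up a 2nd from the last.
Extending up a 2nd: F#4 → G#4.
So cell 5 is G#4 B4 A#4 F#4 C#4.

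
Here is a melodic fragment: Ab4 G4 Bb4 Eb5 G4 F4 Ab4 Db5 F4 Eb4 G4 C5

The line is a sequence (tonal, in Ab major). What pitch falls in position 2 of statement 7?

Grouping in 4s, the 2nd note of each cell is G4, F4, Eb4.
Extending down a 2nd: Db4 → C4 → Bb3 → Ab3.

Ab3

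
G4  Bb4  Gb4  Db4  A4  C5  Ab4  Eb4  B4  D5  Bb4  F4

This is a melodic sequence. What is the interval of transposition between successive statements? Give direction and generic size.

Unit = 4 notes; the statements start on G4, A4, B4, moving up a 2nd each time.
From G4 to A4: up a 2nd.

up a 2nd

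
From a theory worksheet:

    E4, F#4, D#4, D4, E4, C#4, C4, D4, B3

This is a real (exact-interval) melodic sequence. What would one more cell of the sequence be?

Bb3 C4 A3

Unit = 3 notes; the statements start on E4, D4, C4, moving down a 2nd each time.
So cell 4 is Bb3 C4 A3.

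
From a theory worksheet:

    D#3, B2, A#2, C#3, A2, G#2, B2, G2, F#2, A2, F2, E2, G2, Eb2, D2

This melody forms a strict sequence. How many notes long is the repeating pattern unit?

3

15 notes total. Splitting into 5 groups of 3:
D#3 B2 A#2 | C#3 A2 G#2 | B2 G2 F#2 | A2 F2 E2 | G2 Eb2 D2
Every group is a transposition down a 2nd of the one before; no shorter unit works.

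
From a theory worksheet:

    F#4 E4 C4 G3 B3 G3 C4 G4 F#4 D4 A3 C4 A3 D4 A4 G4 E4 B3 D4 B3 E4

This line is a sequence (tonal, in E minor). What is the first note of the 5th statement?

With a 7-note motive the entries are F#4, G4, A4, each up a 2nd from the previous.
Extending the heads up a 2nd: B4 → C5.

C5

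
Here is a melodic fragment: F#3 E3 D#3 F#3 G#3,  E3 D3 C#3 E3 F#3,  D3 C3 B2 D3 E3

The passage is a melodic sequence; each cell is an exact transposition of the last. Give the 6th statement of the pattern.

With a 5-note motive the entries are F#3, E3, D3, each down a 2nd from the previous.
Continuing the starts: C3 → Bb2 → Ab2.
So cell 6 is Ab2 Gb2 F2 Ab2 Bb2.

Ab2 Gb2 F2 Ab2 Bb2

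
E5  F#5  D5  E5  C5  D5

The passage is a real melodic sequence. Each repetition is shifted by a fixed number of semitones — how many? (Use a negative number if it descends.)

-2

The 2-note cells begin on E5, D5, C5 — each down a 2nd from the last.
E5 to D5 spans -2 semitones.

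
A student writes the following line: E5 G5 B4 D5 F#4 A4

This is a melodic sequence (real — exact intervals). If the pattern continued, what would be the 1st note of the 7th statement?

The unit is 2 notes. Position-1 pitches of the 3 shown cells: E5, B4, F#4.
Carrying that down a 4th forward: C#4 → G#3 → D#3 → A#2.

A#2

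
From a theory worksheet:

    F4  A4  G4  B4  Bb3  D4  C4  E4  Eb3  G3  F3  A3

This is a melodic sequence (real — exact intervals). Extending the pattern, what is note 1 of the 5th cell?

The unit is 4 notes. Position-1 pitches of the 3 shown cells: F4, Bb3, Eb3.
Extending down a 5th: Ab2 → Db2.

Db2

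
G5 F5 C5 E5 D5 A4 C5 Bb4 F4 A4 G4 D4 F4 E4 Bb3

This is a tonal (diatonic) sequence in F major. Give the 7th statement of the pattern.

Bb3 A3 E3

With a 3-note motive the entries are G5, E5, C5, A4, F4, each down a 3rd from the previous.
Continuing the starts: D4 → Bb3.
So cell 7 is Bb3 A3 E3.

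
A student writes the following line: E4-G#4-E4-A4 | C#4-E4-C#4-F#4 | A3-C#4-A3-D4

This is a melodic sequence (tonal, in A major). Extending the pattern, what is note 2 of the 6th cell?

Grouping in 4s, the 2nd note of each cell is G#4, E4, C#4.
Extending down a 3rd: A3 → F#3 → D3.

D3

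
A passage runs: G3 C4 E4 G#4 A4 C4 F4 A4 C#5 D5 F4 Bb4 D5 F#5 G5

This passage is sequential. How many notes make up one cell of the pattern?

There are 15 notes; a 5-note unit gives 3 cells:
G3 C4 E4 G#4 A4 | C4 F4 A4 C#5 D5 | F4 Bb4 D5 F#5 G5
Each cell is the previous one up a 4th — so the unit is 5 notes.

5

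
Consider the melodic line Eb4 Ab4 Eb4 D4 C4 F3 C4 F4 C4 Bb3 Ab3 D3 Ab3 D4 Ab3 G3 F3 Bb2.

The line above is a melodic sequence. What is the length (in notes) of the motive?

There are 18 notes; a 6-note unit gives 3 cells:
Eb4 Ab4 Eb4 D4 C4 F3 | C4 F4 C4 Bb3 Ab3 D3 | Ab3 D4 Ab3 G3 F3 Bb2
Every group is a transposition down a 3rd of the one before; no shorter unit works.

6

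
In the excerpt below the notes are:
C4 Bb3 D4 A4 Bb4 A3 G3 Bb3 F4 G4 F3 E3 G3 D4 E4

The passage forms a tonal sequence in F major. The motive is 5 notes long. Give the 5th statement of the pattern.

Bb2 A2 C3 G3 A3

Unit = 5 notes; the statements start on C4, A3, F3, moving down a 3rd each time.
Carrying on: D3 → Bb2.
So cell 5 is Bb2 A2 C3 G3 A3.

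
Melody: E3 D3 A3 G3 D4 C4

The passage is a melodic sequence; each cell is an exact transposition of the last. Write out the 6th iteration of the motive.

Taking 2-note groups, the heads are E3, A3, D4: the pattern moves up a 4th.
Carrying on: G4 → C5 → F5.
So cell 6 is F5 Eb5.

F5 Eb5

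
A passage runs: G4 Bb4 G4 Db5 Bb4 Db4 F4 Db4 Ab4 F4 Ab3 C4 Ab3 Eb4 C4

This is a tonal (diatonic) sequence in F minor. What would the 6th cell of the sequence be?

Unit = 5 notes; the statements start on G4, Db4, Ab3, moving down a 4th each time.
Extending down a 4th: Eb3 → Bb2 → F2.
So cell 6 is F2 Ab2 F2 C3 Ab2.

F2 Ab2 F2 C3 Ab2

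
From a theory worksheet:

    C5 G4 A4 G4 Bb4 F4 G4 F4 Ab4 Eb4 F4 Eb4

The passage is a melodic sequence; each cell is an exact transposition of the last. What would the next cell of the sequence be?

Gb4 Db4 Eb4 Db4

With a 4-note motive the entries are C5, Bb4, Ab4, each down a 2nd from the previous.
So cell 4 is Gb4 Db4 Eb4 Db4.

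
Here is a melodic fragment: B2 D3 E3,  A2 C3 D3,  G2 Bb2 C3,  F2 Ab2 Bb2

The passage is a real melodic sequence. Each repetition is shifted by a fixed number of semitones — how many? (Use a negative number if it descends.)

-2

With a 3-note motive the entries are B2, A2, G2, F2, each down a 2nd from the previous.
Counting half-steps from B2 to A2: -2.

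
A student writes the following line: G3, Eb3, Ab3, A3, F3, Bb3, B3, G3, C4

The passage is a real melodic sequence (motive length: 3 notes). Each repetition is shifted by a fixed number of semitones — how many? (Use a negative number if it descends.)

2

The 3-note cells begin on G3, A3, B3 — each up a 2nd from the last.
Counting half-steps from G3 to A3: 2.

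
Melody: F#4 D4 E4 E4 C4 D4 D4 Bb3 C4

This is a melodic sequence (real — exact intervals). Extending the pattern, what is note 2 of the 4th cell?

With 3-note cells, note 2 of each statement runs D4, C4, Bb3.
Each moves down a 2nd; the next is Ab3.

Ab3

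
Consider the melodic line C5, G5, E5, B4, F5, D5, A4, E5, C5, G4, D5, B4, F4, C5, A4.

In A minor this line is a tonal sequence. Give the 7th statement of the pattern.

Unit = 3 notes; the statements start on C5, B4, A4, G4, F4, moving down a 2nd each time.
Carrying on: E4 → D4.
So cell 7 is D4 A4 F4.

D4 A4 F4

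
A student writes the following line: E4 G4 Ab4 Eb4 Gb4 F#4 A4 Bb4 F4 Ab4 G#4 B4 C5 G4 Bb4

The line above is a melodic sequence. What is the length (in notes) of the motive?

15 notes total. Splitting into 3 groups of 5:
E4 G4 Ab4 Eb4 Gb4 | F#4 A4 Bb4 F4 Ab4 | G#4 B4 C5 G4 Bb4
Every group is a transposition up a 2nd of the one before; no shorter unit works.

5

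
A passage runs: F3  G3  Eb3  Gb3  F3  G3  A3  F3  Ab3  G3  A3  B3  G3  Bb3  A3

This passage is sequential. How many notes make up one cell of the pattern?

5

Try groups of 5 (3 cells in 15 notes):
F3 G3 Eb3 Gb3 F3 | G3 A3 F3 Ab3 G3 | A3 B3 G3 Bb3 A3
Every group is a transposition up a 2nd of the one before; no shorter unit works.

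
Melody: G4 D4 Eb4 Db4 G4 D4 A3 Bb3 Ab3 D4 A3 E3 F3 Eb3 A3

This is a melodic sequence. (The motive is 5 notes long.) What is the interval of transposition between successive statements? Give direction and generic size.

down a 4th

The 5-note cells begin on G4, D4, A3 — each down a 4th from the last.
From G4 to D4: down a 4th.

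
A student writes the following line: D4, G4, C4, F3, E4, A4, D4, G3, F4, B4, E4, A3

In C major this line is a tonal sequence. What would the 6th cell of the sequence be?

B4 E5 A4 D4

Taking 4-note groups, the heads are D4, E4, F4: the pattern moves up a 2nd.
Carrying on: G4 → A4 → B4.
From B4 the diatonic shape gives B4 E5 A4 D4.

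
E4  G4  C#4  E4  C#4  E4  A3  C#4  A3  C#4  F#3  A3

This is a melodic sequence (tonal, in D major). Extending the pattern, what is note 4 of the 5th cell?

With 4-note cells, note 4 of each statement runs E4, C#4, A3.
Extending down a 3rd: F#3 → D3.

D3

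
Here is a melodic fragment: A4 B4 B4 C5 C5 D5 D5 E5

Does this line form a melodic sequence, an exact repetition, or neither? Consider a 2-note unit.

sequence

Each 2-note cell is the previous one transposed up a 2nd.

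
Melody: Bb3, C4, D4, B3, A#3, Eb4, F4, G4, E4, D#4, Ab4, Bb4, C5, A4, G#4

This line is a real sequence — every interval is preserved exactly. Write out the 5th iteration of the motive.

The 5-note cells begin on Bb3, Eb4, Ab4 — each up a 4th from the last.
Carrying on: Db5 → Gb5.
From Gb5 the exact shape gives Gb5 Ab5 Bb5 G5 F#5.

Gb5 Ab5 Bb5 G5 F#5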